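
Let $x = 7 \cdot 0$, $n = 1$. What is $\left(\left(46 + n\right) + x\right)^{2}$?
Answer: $2209$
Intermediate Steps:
$x = 0$
$\left(\left(46 + n\right) + x\right)^{2} = \left(\left(46 + 1\right) + 0\right)^{2} = \left(47 + 0\right)^{2} = 47^{2} = 2209$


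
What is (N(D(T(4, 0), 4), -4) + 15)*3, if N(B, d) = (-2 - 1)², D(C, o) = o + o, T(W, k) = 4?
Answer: 72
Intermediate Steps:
D(C, o) = 2*o
N(B, d) = 9 (N(B, d) = (-3)² = 9)
(N(D(T(4, 0), 4), -4) + 15)*3 = (9 + 15)*3 = 24*3 = 72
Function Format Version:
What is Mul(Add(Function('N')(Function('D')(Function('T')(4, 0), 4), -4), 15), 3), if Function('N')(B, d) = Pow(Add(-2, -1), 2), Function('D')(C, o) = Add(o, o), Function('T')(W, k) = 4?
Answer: 72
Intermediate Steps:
Function('D')(C, o) = Mul(2, o)
Function('N')(B, d) = 9 (Function('N')(B, d) = Pow(-3, 2) = 9)
Mul(Add(Function('N')(Function('D')(Function('T')(4, 0), 4), -4), 15), 3) = Mul(Add(9, 15), 3) = Mul(24, 3) = 72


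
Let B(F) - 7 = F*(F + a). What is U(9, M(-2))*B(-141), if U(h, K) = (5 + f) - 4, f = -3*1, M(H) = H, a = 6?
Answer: -38084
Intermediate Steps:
f = -3
B(F) = 7 + F*(6 + F) (B(F) = 7 + F*(F + 6) = 7 + F*(6 + F))
U(h, K) = -2 (U(h, K) = (5 - 3) - 4 = 2 - 4 = -2)
U(9, M(-2))*B(-141) = -2*(7 + (-141)² + 6*(-141)) = -2*(7 + 19881 - 846) = -2*19042 = -38084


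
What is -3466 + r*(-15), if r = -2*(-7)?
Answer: -3676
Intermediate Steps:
r = 14
-3466 + r*(-15) = -3466 + 14*(-15) = -3466 - 210 = -3676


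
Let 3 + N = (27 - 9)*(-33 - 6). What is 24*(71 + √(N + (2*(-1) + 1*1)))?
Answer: 1704 + 24*I*√706 ≈ 1704.0 + 637.7*I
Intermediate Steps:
N = -705 (N = -3 + (27 - 9)*(-33 - 6) = -3 + 18*(-39) = -3 - 702 = -705)
24*(71 + √(N + (2*(-1) + 1*1))) = 24*(71 + √(-705 + (2*(-1) + 1*1))) = 24*(71 + √(-705 + (-2 + 1))) = 24*(71 + √(-705 - 1)) = 24*(71 + √(-706)) = 24*(71 + I*√706) = 1704 + 24*I*√706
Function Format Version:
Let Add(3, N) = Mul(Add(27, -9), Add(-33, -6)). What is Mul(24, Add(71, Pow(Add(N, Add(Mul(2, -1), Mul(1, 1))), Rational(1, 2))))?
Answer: Add(1704, Mul(24, I, Pow(706, Rational(1, 2)))) ≈ Add(1704.0, Mul(637.70, I))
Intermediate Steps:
N = -705 (N = Add(-3, Mul(Add(27, -9), Add(-33, -6))) = Add(-3, Mul(18, -39)) = Add(-3, -702) = -705)
Mul(24, Add(71, Pow(Add(N, Add(Mul(2, -1), Mul(1, 1))), Rational(1, 2)))) = Mul(24, Add(71, Pow(Add(-705, Add(Mul(2, -1), Mul(1, 1))), Rational(1, 2)))) = Mul(24, Add(71, Pow(Add(-705, Add(-2, 1)), Rational(1, 2)))) = Mul(24, Add(71, Pow(Add(-705, -1), Rational(1, 2)))) = Mul(24, Add(71, Pow(-706, Rational(1, 2)))) = Mul(24, Add(71, Mul(I, Pow(706, Rational(1, 2))))) = Add(1704, Mul(24, I, Pow(706, Rational(1, 2))))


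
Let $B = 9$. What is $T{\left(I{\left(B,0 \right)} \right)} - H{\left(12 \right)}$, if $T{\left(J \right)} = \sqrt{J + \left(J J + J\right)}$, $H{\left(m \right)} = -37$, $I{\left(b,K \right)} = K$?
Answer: $37$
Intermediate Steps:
$T{\left(J \right)} = \sqrt{J^{2} + 2 J}$ ($T{\left(J \right)} = \sqrt{J + \left(J^{2} + J\right)} = \sqrt{J + \left(J + J^{2}\right)} = \sqrt{J^{2} + 2 J}$)
$T{\left(I{\left(B,0 \right)} \right)} - H{\left(12 \right)} = \sqrt{0 \left(2 + 0\right)} - -37 = \sqrt{0 \cdot 2} + 37 = \sqrt{0} + 37 = 0 + 37 = 37$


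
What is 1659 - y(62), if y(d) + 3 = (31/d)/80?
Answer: 265919/160 ≈ 1662.0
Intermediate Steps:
y(d) = -3 + 31/(80*d) (y(d) = -3 + (31/d)/80 = -3 + (31/d)*(1/80) = -3 + 31/(80*d))
1659 - y(62) = 1659 - (-3 + (31/80)/62) = 1659 - (-3 + (31/80)*(1/62)) = 1659 - (-3 + 1/160) = 1659 - 1*(-479/160) = 1659 + 479/160 = 265919/160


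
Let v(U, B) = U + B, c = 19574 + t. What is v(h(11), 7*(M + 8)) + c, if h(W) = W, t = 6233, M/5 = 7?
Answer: 26119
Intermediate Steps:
M = 35 (M = 5*7 = 35)
c = 25807 (c = 19574 + 6233 = 25807)
v(U, B) = B + U
v(h(11), 7*(M + 8)) + c = (7*(35 + 8) + 11) + 25807 = (7*43 + 11) + 25807 = (301 + 11) + 25807 = 312 + 25807 = 26119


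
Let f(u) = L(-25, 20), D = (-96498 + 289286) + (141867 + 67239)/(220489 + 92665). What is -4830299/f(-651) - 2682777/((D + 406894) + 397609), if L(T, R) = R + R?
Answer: -7542821801070737/62461174984 ≈ -1.2076e+5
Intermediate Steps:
L(T, R) = 2*R
D = 30186271229/156577 (D = 192788 + 209106/313154 = 192788 + 209106*(1/313154) = 192788 + 104553/156577 = 30186271229/156577 ≈ 1.9279e+5)
f(u) = 40 (f(u) = 2*20 = 40)
-4830299/f(-651) - 2682777/((D + 406894) + 397609) = -4830299/40 - 2682777/((30186271229/156577 + 406894) + 397609) = -4830299*1/40 - 2682777/(93896513067/156577 + 397609) = -4830299/40 - 2682777/156152937460/156577 = -4830299/40 - 2682777*156577/156152937460 = -4830299/40 - 420061174329/156152937460 = -7542821801070737/62461174984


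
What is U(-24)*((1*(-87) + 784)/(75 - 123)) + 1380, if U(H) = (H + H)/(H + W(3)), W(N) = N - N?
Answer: 32423/24 ≈ 1351.0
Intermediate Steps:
W(N) = 0
U(H) = 2 (U(H) = (H + H)/(H + 0) = (2*H)/H = 2)
U(-24)*((1*(-87) + 784)/(75 - 123)) + 1380 = 2*((1*(-87) + 784)/(75 - 123)) + 1380 = 2*((-87 + 784)/(-48)) + 1380 = 2*(697*(-1/48)) + 1380 = 2*(-697/48) + 1380 = -697/24 + 1380 = 32423/24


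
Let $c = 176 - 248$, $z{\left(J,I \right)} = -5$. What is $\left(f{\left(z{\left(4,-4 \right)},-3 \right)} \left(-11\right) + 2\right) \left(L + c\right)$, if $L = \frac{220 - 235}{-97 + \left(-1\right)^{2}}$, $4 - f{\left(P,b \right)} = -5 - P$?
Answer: $\frac{48279}{16} \approx 3017.4$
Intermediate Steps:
$f{\left(P,b \right)} = 9 + P$ ($f{\left(P,b \right)} = 4 - \left(-5 - P\right) = 4 + \left(5 + P\right) = 9 + P$)
$c = -72$
$L = \frac{5}{32}$ ($L = - \frac{15}{-97 + 1} = - \frac{15}{-96} = \left(-15\right) \left(- \frac{1}{96}\right) = \frac{5}{32} \approx 0.15625$)
$\left(f{\left(z{\left(4,-4 \right)},-3 \right)} \left(-11\right) + 2\right) \left(L + c\right) = \left(\left(9 - 5\right) \left(-11\right) + 2\right) \left(\frac{5}{32} - 72\right) = \left(4 \left(-11\right) + 2\right) \left(- \frac{2299}{32}\right) = \left(-44 + 2\right) \left(- \frac{2299}{32}\right) = \left(-42\right) \left(- \frac{2299}{32}\right) = \frac{48279}{16}$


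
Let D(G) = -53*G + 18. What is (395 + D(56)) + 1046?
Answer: -1509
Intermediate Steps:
D(G) = 18 - 53*G
(395 + D(56)) + 1046 = (395 + (18 - 53*56)) + 1046 = (395 + (18 - 2968)) + 1046 = (395 - 2950) + 1046 = -2555 + 1046 = -1509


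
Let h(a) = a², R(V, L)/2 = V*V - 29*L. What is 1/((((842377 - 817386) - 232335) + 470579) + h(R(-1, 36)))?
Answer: 1/4614631 ≈ 2.1670e-7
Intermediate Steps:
R(V, L) = -58*L + 2*V² (R(V, L) = 2*(V*V - 29*L) = 2*(V² - 29*L) = -58*L + 2*V²)
1/((((842377 - 817386) - 232335) + 470579) + h(R(-1, 36))) = 1/((((842377 - 817386) - 232335) + 470579) + (-58*36 + 2*(-1)²)²) = 1/(((24991 - 232335) + 470579) + (-2088 + 2*1)²) = 1/((-207344 + 470579) + (-2088 + 2)²) = 1/(263235 + (-2086)²) = 1/(263235 + 4351396) = 1/4614631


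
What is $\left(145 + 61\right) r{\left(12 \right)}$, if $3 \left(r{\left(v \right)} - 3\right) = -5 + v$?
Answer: $\frac{3296}{3} \approx 1098.7$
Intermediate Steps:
$r{\left(v \right)} = \frac{4}{3} + \frac{v}{3}$ ($r{\left(v \right)} = 3 + \frac{-5 + v}{3} = 3 + \left(- \frac{5}{3} + \frac{v}{3}\right) = \frac{4}{3} + \frac{v}{3}$)
$\left(145 + 61\right) r{\left(12 \right)} = \left(145 + 61\right) \left(\frac{4}{3} + \frac{1}{3} \cdot 12\right) = 206 \left(\frac{4}{3} + 4\right) = 206 \cdot \frac{16}{3} = \frac{3296}{3}$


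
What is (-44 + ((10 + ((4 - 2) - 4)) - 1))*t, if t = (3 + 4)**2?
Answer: -1813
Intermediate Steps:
t = 49 (t = 7**2 = 49)
(-44 + ((10 + ((4 - 2) - 4)) - 1))*t = (-44 + ((10 + ((4 - 2) - 4)) - 1))*49 = (-44 + ((10 + (2 - 4)) - 1))*49 = (-44 + ((10 - 2) - 1))*49 = (-44 + (8 - 1))*49 = (-44 + 7)*49 = -37*49 = -1813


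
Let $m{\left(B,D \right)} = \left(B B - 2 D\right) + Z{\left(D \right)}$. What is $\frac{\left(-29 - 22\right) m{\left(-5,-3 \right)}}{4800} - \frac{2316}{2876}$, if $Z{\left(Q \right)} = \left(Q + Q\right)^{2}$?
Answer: $- \frac{1745341}{1150400} \approx -1.5172$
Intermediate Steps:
$Z{\left(Q \right)} = 4 Q^{2}$ ($Z{\left(Q \right)} = \left(2 Q\right)^{2} = 4 Q^{2}$)
$m{\left(B,D \right)} = B^{2} - 2 D + 4 D^{2}$ ($m{\left(B,D \right)} = \left(B B - 2 D\right) + 4 D^{2} = \left(B^{2} - 2 D\right) + 4 D^{2} = B^{2} - 2 D + 4 D^{2}$)
$\frac{\left(-29 - 22\right) m{\left(-5,-3 \right)}}{4800} - \frac{2316}{2876} = \frac{\left(-29 - 22\right) \left(\left(-5\right)^{2} - -6 + 4 \left(-3\right)^{2}\right)}{4800} - \frac{2316}{2876} = - 51 \left(25 + 6 + 4 \cdot 9\right) \frac{1}{4800} - \frac{579}{719} = - 51 \left(25 + 6 + 36\right) \frac{1}{4800} - \frac{579}{719} = \left(-51\right) 67 \cdot \frac{1}{4800} - \frac{579}{719} = \left(-3417\right) \frac{1}{4800} - \frac{579}{719} = - \frac{1139}{1600} - \frac{579}{719} = - \frac{1745341}{1150400}$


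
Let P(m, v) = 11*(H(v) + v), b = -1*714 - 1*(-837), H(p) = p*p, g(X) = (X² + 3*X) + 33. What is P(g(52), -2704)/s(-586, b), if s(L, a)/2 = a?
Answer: 13399672/41 ≈ 3.2682e+5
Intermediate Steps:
g(X) = 33 + X² + 3*X
H(p) = p²
b = 123 (b = -714 + 837 = 123)
s(L, a) = 2*a
P(m, v) = 11*v + 11*v² (P(m, v) = 11*(v² + v) = 11*(v + v²) = 11*v + 11*v²)
P(g(52), -2704)/s(-586, b) = (11*(-2704)*(1 - 2704))/((2*123)) = (11*(-2704)*(-2703))/246 = 80398032*(1/246) = 13399672/41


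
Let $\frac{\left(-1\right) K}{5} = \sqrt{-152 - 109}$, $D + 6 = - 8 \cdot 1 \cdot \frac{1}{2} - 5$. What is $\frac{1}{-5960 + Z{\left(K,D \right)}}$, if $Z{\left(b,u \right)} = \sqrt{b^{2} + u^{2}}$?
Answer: $- \frac{298}{1776395} - \frac{3 i \sqrt{7}}{3552790} \approx -0.00016776 - 2.2341 \cdot 10^{-6} i$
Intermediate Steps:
$D = -15$ ($D = -6 - \left(5 + 8 \cdot 1 \cdot \frac{1}{2}\right) = -6 - 9 = -15$)
$K = - 15 i \sqrt{29}$ ($K = - 5 \sqrt{-152 - 109} = - 5 \sqrt{-261} = - 5 \cdot 3 i \sqrt{29} = - 15 i \sqrt{29} \approx - 80.777 i$)
$\frac{1}{-5960 + Z{\left(K,D \right)}} = \frac{1}{-5960 + \sqrt{\left(- 15 i \sqrt{29}\right)^{2} + \left(-15\right)^{2}}} = \frac{1}{-5960 + \sqrt{-6525 + 225}} = \frac{1}{-5960 + \sqrt{-6300}} = \frac{1}{-5960 + 30 i \sqrt{7}}$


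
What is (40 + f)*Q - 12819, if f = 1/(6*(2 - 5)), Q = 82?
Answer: -85892/9 ≈ -9543.6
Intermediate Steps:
f = -1/18 (f = 1/(6*(-3)) = 1/(-18) = -1/18 ≈ -0.055556)
(40 + f)*Q - 12819 = (40 - 1/18)*82 - 12819 = (719/18)*82 - 12819 = 29479/9 - 12819 = -85892/9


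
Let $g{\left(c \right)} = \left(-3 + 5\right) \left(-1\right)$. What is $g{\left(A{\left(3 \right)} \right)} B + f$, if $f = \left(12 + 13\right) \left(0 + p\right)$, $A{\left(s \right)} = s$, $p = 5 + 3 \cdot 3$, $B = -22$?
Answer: $394$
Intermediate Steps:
$p = 14$ ($p = 5 + 9 = 14$)
$f = 350$ ($f = \left(12 + 13\right) \left(0 + 14\right) = 25 \cdot 14 = 350$)
$g{\left(c \right)} = -2$ ($g{\left(c \right)} = 2 \left(-1\right) = -2$)
$g{\left(A{\left(3 \right)} \right)} B + f = \left(-2\right) \left(-22\right) + 350 = 44 + 350 = 394$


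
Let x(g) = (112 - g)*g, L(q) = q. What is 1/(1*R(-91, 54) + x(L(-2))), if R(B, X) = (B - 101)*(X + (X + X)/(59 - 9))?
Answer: -25/275268 ≈ -9.0821e-5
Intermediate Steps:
x(g) = g*(112 - g)
R(B, X) = 26*X*(-101 + B)/25 (R(B, X) = (-101 + B)*(X + (2*X)/50) = (-101 + B)*(X + (2*X)*(1/50)) = (-101 + B)*(X + X/25) = (-101 + B)*(26*X/25) = 26*X*(-101 + B)/25)
1/(1*R(-91, 54) + x(L(-2))) = 1/(1*((26/25)*54*(-101 - 91)) - 2*(112 - 1*(-2))) = 1/(1*((26/25)*54*(-192)) - 2*(112 + 2)) = 1/(1*(-269568/25) - 2*114) = 1/(-269568/25 - 228) = 1/(-275268/25) = -25/275268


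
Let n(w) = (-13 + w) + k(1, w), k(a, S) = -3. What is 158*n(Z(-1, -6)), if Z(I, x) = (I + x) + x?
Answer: -4582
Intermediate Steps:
Z(I, x) = I + 2*x
n(w) = -16 + w (n(w) = (-13 + w) - 3 = -16 + w)
158*n(Z(-1, -6)) = 158*(-16 + (-1 + 2*(-6))) = 158*(-16 + (-1 - 12)) = 158*(-16 - 13) = 158*(-29) = -4582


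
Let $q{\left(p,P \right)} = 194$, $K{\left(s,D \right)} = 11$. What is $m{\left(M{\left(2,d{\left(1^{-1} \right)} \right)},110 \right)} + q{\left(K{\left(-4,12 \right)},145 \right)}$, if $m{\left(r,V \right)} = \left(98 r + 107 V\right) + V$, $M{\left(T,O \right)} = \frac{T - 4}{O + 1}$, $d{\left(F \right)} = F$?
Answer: $11976$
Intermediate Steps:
$M{\left(T,O \right)} = \frac{-4 + T}{1 + O}$
$m{\left(r,V \right)} = 98 r + 108 V$
$m{\left(M{\left(2,d{\left(1^{-1} \right)} \right)},110 \right)} + q{\left(K{\left(-4,12 \right)},145 \right)} = \left(98 \frac{-4 + 2}{1 + 1^{-1}} + 108 \cdot 110\right) + 194 = \left(98 \frac{1}{1 + 1} \left(-2\right) + 11880\right) + 194 = \left(98 \cdot \frac{1}{2} \left(-2\right) + 11880\right) + 194 = \left(98 \left(-1\right) + 11880\right) + 194 = \left(-98 + 11880\right) + 194 = 11782 + 194 = 11976$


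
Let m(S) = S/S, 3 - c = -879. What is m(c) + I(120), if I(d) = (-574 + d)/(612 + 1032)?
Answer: 595/822 ≈ 0.72384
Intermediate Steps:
c = 882 (c = 3 - 1*(-879) = 3 + 879 = 882)
m(S) = 1
I(d) = -287/822 + d/1644 (I(d) = (-574 + d)/1644 = (-574 + d)*(1/1644) = -287/822 + d/1644)
m(c) + I(120) = 1 + (-287/822 + (1/1644)*120) = 1 + (-287/822 + 10/137) = 1 - 227/822 = 595/822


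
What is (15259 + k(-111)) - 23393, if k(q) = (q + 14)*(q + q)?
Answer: 13400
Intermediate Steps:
k(q) = 2*q*(14 + q) (k(q) = (14 + q)*(2*q) = 2*q*(14 + q))
(15259 + k(-111)) - 23393 = (15259 + 2*(-111)*(14 - 111)) - 23393 = (15259 + 2*(-111)*(-97)) - 23393 = (15259 + 21534) - 23393 = 36793 - 23393 = 13400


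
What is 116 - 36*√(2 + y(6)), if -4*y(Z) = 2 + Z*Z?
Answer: 116 - 18*I*√30 ≈ 116.0 - 98.59*I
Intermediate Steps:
y(Z) = -½ - Z²/4 (y(Z) = -(2 + Z*Z)/4 = -(2 + Z²)/4 = -½ - Z²/4)
116 - 36*√(2 + y(6)) = 116 - 36*√(2 + (-½ - ¼*6²)) = 116 - 36*√(2 + (-½ - ¼*36)) = 116 - 36*√(2 + (-½ - 9)) = 116 - 36*√(2 - 19/2) = 116 - 18*I*√30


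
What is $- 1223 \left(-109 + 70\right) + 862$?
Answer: $48559$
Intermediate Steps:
$- 1223 \left(-109 + 70\right) + 862 = \left(-1223\right) \left(-39\right) + 862 = 47697 + 862 = 48559$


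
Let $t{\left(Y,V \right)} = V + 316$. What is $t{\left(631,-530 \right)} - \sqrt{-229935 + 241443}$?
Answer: $-214 - 2 \sqrt{2877} \approx -321.28$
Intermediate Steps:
$t{\left(Y,V \right)} = 316 + V$
$t{\left(631,-530 \right)} - \sqrt{-229935 + 241443} = \left(316 - 530\right) - \sqrt{-229935 + 241443} = -214 - \sqrt{11508} = -214 - 2 \sqrt{2877}$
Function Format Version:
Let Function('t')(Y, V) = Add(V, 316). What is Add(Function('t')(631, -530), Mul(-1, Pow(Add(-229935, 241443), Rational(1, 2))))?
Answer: Add(-214, Mul(-2, Pow(2877, Rational(1, 2)))) ≈ -321.28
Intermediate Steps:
Function('t')(Y, V) = Add(316, V)
Add(Function('t')(631, -530), Mul(-1, Pow(Add(-229935, 241443), Rational(1, 2)))) = Add(Add(316, -530), Mul(-1, Pow(Add(-229935, 241443), Rational(1, 2)))) = Add(-214, Mul(-1, Pow(11508, Rational(1, 2)))) = Add(-214, Mul(-1, Mul(2, Pow(2877, Rational(1, 2))))) = Add(-214, Mul(-2, Pow(2877, Rational(1, 2))))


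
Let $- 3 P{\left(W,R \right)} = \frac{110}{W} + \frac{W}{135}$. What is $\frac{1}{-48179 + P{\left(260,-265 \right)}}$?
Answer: $- \frac{2106}{101466623} \approx -2.0756 \cdot 10^{-5}$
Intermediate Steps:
$P{\left(W,R \right)} = - \frac{110}{3 W} - \frac{W}{405}$ ($P{\left(W,R \right)} = - \frac{\frac{110}{W} + \frac{W}{135}}{3} = - \frac{110}{3 W} - \frac{W}{405}$)
$\frac{1}{-48179 + P{\left(260,-265 \right)}} = \frac{1}{-48179 + \frac{-14850 - 260^{2}}{405 \cdot 260}} = \frac{1}{-48179 + \frac{1}{405} \cdot \frac{1}{260} \left(-14850 - 67600\right)} = \frac{1}{-48179 + \frac{1}{405} \cdot \frac{1}{260} \left(-82450\right)} = \frac{1}{-48179 - \frac{1649}{2106}} = \frac{1}{- \frac{101466623}{2106}} = - \frac{2106}{101466623}$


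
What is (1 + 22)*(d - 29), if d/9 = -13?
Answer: -3358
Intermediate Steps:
d = -117 (d = 9*(-13) = -117)
(1 + 22)*(d - 29) = (1 + 22)*(-117 - 29) = 23*(-146) = -3358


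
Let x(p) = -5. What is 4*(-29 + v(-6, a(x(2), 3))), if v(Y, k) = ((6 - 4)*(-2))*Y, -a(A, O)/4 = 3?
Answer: -20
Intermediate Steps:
a(A, O) = -12 (a(A, O) = -4*3 = -12)
v(Y, k) = -4*Y (v(Y, k) = (2*(-2))*Y = -4*Y)
4*(-29 + v(-6, a(x(2), 3))) = 4*(-29 - 4*(-6)) = 4*(-29 + 24) = 4*(-5) = -20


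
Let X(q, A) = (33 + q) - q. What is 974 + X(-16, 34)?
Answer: 1007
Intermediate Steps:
X(q, A) = 33
974 + X(-16, 34) = 974 + 33 = 1007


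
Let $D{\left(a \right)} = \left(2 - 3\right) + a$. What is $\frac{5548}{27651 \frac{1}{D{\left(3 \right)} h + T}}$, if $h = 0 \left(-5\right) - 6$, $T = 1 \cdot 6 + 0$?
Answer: $- \frac{11096}{9217} \approx -1.2039$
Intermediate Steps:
$T = 6$ ($T = 6 + 0 = 6$)
$h = -6$ ($h = 0 - 6 = -6$)
$D{\left(a \right)} = -1 + a$
$\frac{5548}{27651 \frac{1}{D{\left(3 \right)} h + T}} = \frac{5548}{27651 \frac{1}{\left(-1 + 3\right) \left(-6\right) + 6}} = \frac{5548}{27651 \frac{1}{2 \left(-6\right) + 6}} = \frac{5548}{27651 \frac{1}{-12 + 6}} = \frac{5548}{27651 \frac{1}{-6}} = \frac{5548}{27651 \left(- \frac{1}{6}\right)} = \frac{5548}{- \frac{9217}{2}} = 5548 \left(- \frac{2}{9217}\right) = - \frac{11096}{9217}$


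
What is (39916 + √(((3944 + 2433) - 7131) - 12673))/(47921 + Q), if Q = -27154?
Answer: 39916/20767 + I*√13427/20767 ≈ 1.9221 + 0.0055798*I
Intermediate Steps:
(39916 + √(((3944 + 2433) - 7131) - 12673))/(47921 + Q) = (39916 + √(((3944 + 2433) - 7131) - 12673))/(47921 - 27154) = (39916 + √((6377 - 7131) - 12673))/20767 = (39916 + √(-754 - 12673))*(1/20767) = (39916 + √(-13427))*(1/20767) = (39916 + I*√13427)*(1/20767) = 39916/20767 + I*√13427/20767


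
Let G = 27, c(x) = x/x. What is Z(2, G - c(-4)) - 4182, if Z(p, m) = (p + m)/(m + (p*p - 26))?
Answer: -4175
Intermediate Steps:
c(x) = 1
Z(p, m) = (m + p)/(-26 + m + p²) (Z(p, m) = (m + p)/(m + (p² - 26)) = (m + p)/(m + (-26 + p²)) = (m + p)/(-26 + m + p²))
Z(2, G - c(-4)) - 4182 = ((27 - 1*1) + 2)/(-26 + (27 - 1*1) + 2²) - 4182 = ((27 - 1) + 2)/(-26 + (27 - 1) + 4) - 4182 = (26 + 2)/(-26 + 26 + 4) - 4182 = 28/4 - 4182 = (¼)*28 - 4182 = 7 - 4182 = -4175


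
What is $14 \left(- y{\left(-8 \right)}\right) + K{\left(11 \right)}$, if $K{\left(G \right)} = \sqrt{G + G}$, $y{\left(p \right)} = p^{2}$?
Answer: $-896 + \sqrt{22} \approx -891.31$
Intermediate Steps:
$K{\left(G \right)} = \sqrt{2} \sqrt{G}$ ($K{\left(G \right)} = \sqrt{2 G} = \sqrt{2} \sqrt{G}$)
$14 \left(- y{\left(-8 \right)}\right) + K{\left(11 \right)} = 14 \left(- \left(-8\right)^{2}\right) + \sqrt{2} \sqrt{11} = 14 \left(\left(-1\right) 64\right) + \sqrt{22} = 14 \left(-64\right) + \sqrt{22} = -896 + \sqrt{22}$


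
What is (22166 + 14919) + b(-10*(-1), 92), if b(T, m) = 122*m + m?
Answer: 48401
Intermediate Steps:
b(T, m) = 123*m
(22166 + 14919) + b(-10*(-1), 92) = (22166 + 14919) + 123*92 = 37085 + 11316 = 48401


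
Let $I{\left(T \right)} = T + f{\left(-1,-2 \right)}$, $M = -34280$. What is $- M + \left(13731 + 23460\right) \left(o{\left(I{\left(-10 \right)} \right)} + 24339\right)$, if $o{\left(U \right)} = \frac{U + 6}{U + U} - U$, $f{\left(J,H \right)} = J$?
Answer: $\frac{1811287165}{2} \approx 9.0564 \cdot 10^{8}$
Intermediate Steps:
$I{\left(T \right)} = -1 + T$ ($I{\left(T \right)} = T - 1 = -1 + T$)
$o{\left(U \right)} = - U + \frac{6 + U}{2 U}$ ($o{\left(U \right)} = \frac{6 + U}{2 U} - U = - U + \frac{6 + U}{2 U}$)
$- M + \left(13731 + 23460\right) \left(o{\left(I{\left(-10 \right)} \right)} + 24339\right) = \left(-1\right) \left(-34280\right) + \left(13731 + 23460\right) \left(\left(\frac{1}{2} - \left(-1 - 10\right) + \frac{3}{-1 - 10}\right) + 24339\right) = 34280 + 37191 \left(\left(\frac{1}{2} - -11 + \frac{3}{-11}\right) + 24339\right) = 34280 + 37191 \left(\left(\frac{1}{2} + 11 + 3 \left(- \frac{1}{11}\right)\right) + 24339\right) = 34280 + 37191 \left(\left(\frac{1}{2} + 11 - \frac{3}{11}\right) + 24339\right) = 34280 + 37191 \left(\frac{247}{22} + 24339\right) = 34280 + 37191 \cdot \frac{535705}{22} = 34280 + \frac{1811218605}{2} = \frac{1811287165}{2}$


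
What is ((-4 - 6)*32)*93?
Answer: -29760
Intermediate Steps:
((-4 - 6)*32)*93 = -10*32*93 = -320*93 = -29760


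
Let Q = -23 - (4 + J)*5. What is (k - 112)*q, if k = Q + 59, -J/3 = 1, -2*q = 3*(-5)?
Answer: -1215/2 ≈ -607.50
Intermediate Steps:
q = 15/2 (q = -3*(-5)/2 = -1/2*(-15) = 15/2 ≈ 7.5000)
J = -3 (J = -3*1 = -3)
Q = -28 (Q = -23 - (4 - 3)*5 = -23 - 5 = -28)
k = 31 (k = -28 + 59 = 31)
(k - 112)*q = (31 - 112)*(15/2) = -81*15/2 = -1215/2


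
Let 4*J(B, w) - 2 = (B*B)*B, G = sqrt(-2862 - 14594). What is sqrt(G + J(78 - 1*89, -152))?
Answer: sqrt(-1329 + 16*I*sqrt(1091))/2 ≈ 3.5571 + 18.572*I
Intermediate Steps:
G = 4*I*sqrt(1091) (G = sqrt(-17456) = 4*I*sqrt(1091) ≈ 132.12*I)
J(B, w) = 1/2 + B**3/4 (J(B, w) = 1/2 + ((B*B)*B)/4 = 1/2 + (B**2*B)/4 = 1/2 + B**3/4)
sqrt(G + J(78 - 1*89, -152)) = sqrt(4*I*sqrt(1091) + (1/2 + (78 - 1*89)**3/4)) = sqrt(4*I*sqrt(1091) + (1/2 + (78 - 89)**3/4)) = sqrt(4*I*sqrt(1091) + (1/2 + (1/4)*(-11)**3)) = sqrt(4*I*sqrt(1091) + (1/2 + (1/4)*(-1331))) = sqrt(4*I*sqrt(1091) + (1/2 - 1331/4)) = sqrt(4*I*sqrt(1091) - 1329/4) = sqrt(-1329/4 + 4*I*sqrt(1091))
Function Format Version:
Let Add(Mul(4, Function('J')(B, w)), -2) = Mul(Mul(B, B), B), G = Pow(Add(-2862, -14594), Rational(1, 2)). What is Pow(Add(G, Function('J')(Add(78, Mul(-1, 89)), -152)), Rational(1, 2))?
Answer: Mul(Rational(1, 2), Pow(Add(-1329, Mul(16, I, Pow(1091, Rational(1, 2)))), Rational(1, 2))) ≈ Add(3.5571, Mul(18.572, I))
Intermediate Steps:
G = Mul(4, I, Pow(1091, Rational(1, 2))) (G = Pow(-17456, Rational(1, 2)) = Mul(4, I, Pow(1091, Rational(1, 2))) ≈ Mul(132.12, I))
Function('J')(B, w) = Add(Rational(1, 2), Mul(Rational(1, 4), Pow(B, 3))) (Function('J')(B, w) = Add(Rational(1, 2), Mul(Rational(1, 4), Mul(Mul(B, B), B))) = Add(Rational(1, 2), Mul(Rational(1, 4), Mul(Pow(B, 2), B))) = Add(Rational(1, 2), Mul(Rational(1, 4), Pow(B, 3))))
Pow(Add(G, Function('J')(Add(78, Mul(-1, 89)), -152)), Rational(1, 2)) = Pow(Add(Mul(4, I, Pow(1091, Rational(1, 2))), Add(Rational(1, 2), Mul(Rational(1, 4), Pow(Add(78, Mul(-1, 89)), 3)))), Rational(1, 2)) = Pow(Add(Mul(4, I, Pow(1091, Rational(1, 2))), Add(Rational(1, 2), Mul(Rational(1, 4), Pow(Add(78, -89), 3)))), Rational(1, 2)) = Pow(Add(Mul(4, I, Pow(1091, Rational(1, 2))), Add(Rational(1, 2), Mul(Rational(1, 4), Pow(-11, 3)))), Rational(1, 2)) = Pow(Add(Mul(4, I, Pow(1091, Rational(1, 2))), Add(Rational(1, 2), Mul(Rational(1, 4), -1331))), Rational(1, 2)) = Pow(Add(Mul(4, I, Pow(1091, Rational(1, 2))), Add(Rational(1, 2), Rational(-1331, 4))), Rational(1, 2)) = Pow(Add(Mul(4, I, Pow(1091, Rational(1, 2))), Rational(-1329, 4)), Rational(1, 2)) = Pow(Add(Rational(-1329, 4), Mul(4, I, Pow(1091, Rational(1, 2)))), Rational(1, 2))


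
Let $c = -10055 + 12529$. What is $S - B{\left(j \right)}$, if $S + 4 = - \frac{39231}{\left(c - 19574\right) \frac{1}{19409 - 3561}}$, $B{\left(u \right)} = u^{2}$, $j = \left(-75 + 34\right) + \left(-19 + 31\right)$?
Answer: $\frac{16868983}{475} \approx 35514.0$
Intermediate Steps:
$c = 2474$
$j = -29$ ($j = -41 + 12 = -29$)
$S = \frac{17268458}{475}$ ($S = -4 - \frac{39231}{\left(2474 - 19574\right) \frac{1}{19409 - 3561}} = -4 - \frac{39231}{\left(-17100\right) \frac{1}{15848}} = -4 - \frac{39231}{- \frac{4275}{3962}} = -4 - - \frac{17270358}{475} = -4 + \frac{17270358}{475} = \frac{17268458}{475} \approx 36355.0$)
$S - B{\left(j \right)} = \frac{17268458}{475} - \left(-29\right)^{2} = \frac{17268458}{475} - 841 = \frac{16868983}{475}$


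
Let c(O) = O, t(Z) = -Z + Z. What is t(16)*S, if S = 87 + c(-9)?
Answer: 0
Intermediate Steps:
t(Z) = 0
S = 78 (S = 87 - 9 = 78)
t(16)*S = 0*78 = 0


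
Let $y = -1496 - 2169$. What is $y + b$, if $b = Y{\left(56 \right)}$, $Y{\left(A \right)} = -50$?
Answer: $-3715$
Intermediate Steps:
$b = -50$
$y = -3665$
$y + b = -3665 - 50 = -3715$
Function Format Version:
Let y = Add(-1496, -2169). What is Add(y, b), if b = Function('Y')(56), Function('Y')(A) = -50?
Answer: -3715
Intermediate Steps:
b = -50
y = -3665
Add(y, b) = Add(-3665, -50) = -3715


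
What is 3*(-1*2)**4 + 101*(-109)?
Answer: -10961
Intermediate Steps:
3*(-1*2)**4 + 101*(-109) = 3*(-2)**4 - 11009 = 3*16 - 11009 = 48 - 11009 = -10961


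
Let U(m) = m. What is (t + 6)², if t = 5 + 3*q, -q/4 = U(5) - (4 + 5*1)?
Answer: 3481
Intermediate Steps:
q = 16 (q = -4*(5 - (4 + 5*1)) = -4*(5 - (4 + 5)) = -4*(5 - 1*9) = -4*(5 - 9) = -4*(-4) = 16)
t = 53 (t = 5 + 3*16 = 5 + 48 = 53)
(t + 6)² = (53 + 6)² = 59² = 3481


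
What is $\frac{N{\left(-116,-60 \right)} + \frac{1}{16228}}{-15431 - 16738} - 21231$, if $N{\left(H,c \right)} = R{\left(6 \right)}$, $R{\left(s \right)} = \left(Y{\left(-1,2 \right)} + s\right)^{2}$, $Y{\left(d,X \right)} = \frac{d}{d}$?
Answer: $- \frac{11083400868065}{522038532} \approx -21231.0$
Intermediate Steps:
$Y{\left(d,X \right)} = 1$
$R{\left(s \right)} = \left(1 + s\right)^{2}$
$N{\left(H,c \right)} = 49$ ($N{\left(H,c \right)} = \left(1 + 6\right)^{2} = 7^{2} = 49$)
$\frac{N{\left(-116,-60 \right)} + \frac{1}{16228}}{-15431 - 16738} - 21231 = \frac{49 + \frac{1}{16228}}{-15431 - 16738} - 21231 = \frac{49 + \frac{1}{16228}}{-32169} - 21231 = \frac{795173}{16228} \left(- \frac{1}{32169}\right) - 21231 = - \frac{795173}{522038532} - 21231 = - \frac{11083400868065}{522038532}$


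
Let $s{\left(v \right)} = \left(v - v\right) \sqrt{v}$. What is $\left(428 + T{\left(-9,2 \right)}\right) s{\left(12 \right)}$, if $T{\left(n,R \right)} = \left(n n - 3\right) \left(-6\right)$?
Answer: $0$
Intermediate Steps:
$s{\left(v \right)} = 0$ ($s{\left(v \right)} = 0 \sqrt{v} = 0$)
$T{\left(n,R \right)} = 18 - 6 n^{2}$ ($T{\left(n,R \right)} = \left(n^{2} - 3\right) \left(-6\right) = \left(-3 + n^{2}\right) \left(-6\right) = 18 - 6 n^{2}$)
$\left(428 + T{\left(-9,2 \right)}\right) s{\left(12 \right)} = \left(428 + \left(18 - 6 \left(-9\right)^{2}\right)\right) 0 = \left(428 + \left(18 - 486\right)\right) 0 = \left(428 - 468\right) 0 = \left(-40\right) 0 = 0$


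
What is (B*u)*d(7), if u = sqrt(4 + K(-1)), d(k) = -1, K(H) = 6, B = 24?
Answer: -24*sqrt(10) ≈ -75.895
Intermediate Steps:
u = sqrt(10) (u = sqrt(4 + 6) = sqrt(10) ≈ 3.1623)
(B*u)*d(7) = (24*sqrt(10))*(-1) = -24*sqrt(10)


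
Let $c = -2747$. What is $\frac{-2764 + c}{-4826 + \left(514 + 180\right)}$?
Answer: $\frac{5511}{4132} \approx 1.3337$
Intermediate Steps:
$\frac{-2764 + c}{-4826 + \left(514 + 180\right)} = \frac{-2764 - 2747}{-4826 + \left(514 + 180\right)} = - \frac{5511}{-4826 + 694} = - \frac{5511}{-4132} = \left(-5511\right) \left(- \frac{1}{4132}\right) = \frac{5511}{4132}$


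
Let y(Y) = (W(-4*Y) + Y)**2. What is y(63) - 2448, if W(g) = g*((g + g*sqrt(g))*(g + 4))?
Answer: -62255719987403535 + 2976357081954816*I*sqrt(7) ≈ -6.2256e+16 + 7.8747e+15*I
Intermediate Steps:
W(g) = g*(4 + g)*(g + g**(3/2)) (W(g) = g*((g + g**(3/2))*(4 + g)) = g*((4 + g)*(g + g**(3/2))) = g*(4 + g)*(g + g**(3/2)))
y(Y) = (Y - 64*Y**3 + 64*Y**2 + 128*(-Y)**(5/2) + 128*(-Y)**(7/2))**2 (y(Y) = (((-4*Y)**3 + (-4*Y)**(7/2) + 4*(-4*Y)**2 + 4*(-4*Y)**(5/2)) + Y)**2 = ((-64*Y**3 + 128*(-Y)**(7/2) + 4*(16*Y**2) + 4*(32*(-Y)**(5/2))) + Y)**2 = ((-64*Y**3 + 128*(-Y)**(7/2) + 64*Y**2 + 128*(-Y)**(5/2)) + Y)**2 = ((-64*Y**3 + 64*Y**2 + 128*(-Y)**(5/2) + 128*(-Y)**(7/2)) + Y)**2 = (Y - 64*Y**3 + 64*Y**2 + 128*(-Y)**(5/2) + 128*(-Y)**(7/2))**2)
y(63) - 2448 = (63 - 64*63**3 + 64*63**2 + 128*(-1*63)**(5/2) + 128*(-1*63)**(7/2))**2 - 2448 = (63 - 64*250047 + 64*3969 + 128*(-63)**(5/2) + 128*(-63)**(7/2))**2 - 2448 = (63 - 16003008 + 254016 + 128*(11907*I*sqrt(7)) + 128*(-750141*I*sqrt(7)))**2 - 2448 = (63 - 16003008 + 254016 + 1524096*I*sqrt(7) - 96018048*I*sqrt(7))**2 - 2448 = (-15748929 - 94493952*I*sqrt(7))**2 - 2448 = -2448 + (-15748929 - 94493952*I*sqrt(7))**2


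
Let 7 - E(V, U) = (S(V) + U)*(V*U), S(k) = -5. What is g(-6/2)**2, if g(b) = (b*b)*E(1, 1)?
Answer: 9801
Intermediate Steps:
E(V, U) = 7 - U*V*(-5 + U) (E(V, U) = 7 - (-5 + U)*V*U = 7 - (-5 + U)*U*V = 7 - U*V*(-5 + U))
g(b) = 11*b**2 (g(b) = (b*b)*(7 - 1*1*1**2 + 5*1*1) = b**2*(7 - 1*1*1 + 5) = b**2*(7 - 1 + 5) = b**2*11 = 11*b**2)
g(-6/2)**2 = (11*(-6/2)**2)**2 = (11*(-6*1/2)**2)**2 = (11*(-3)**2)**2 = (11*9)**2 = 99**2 = 9801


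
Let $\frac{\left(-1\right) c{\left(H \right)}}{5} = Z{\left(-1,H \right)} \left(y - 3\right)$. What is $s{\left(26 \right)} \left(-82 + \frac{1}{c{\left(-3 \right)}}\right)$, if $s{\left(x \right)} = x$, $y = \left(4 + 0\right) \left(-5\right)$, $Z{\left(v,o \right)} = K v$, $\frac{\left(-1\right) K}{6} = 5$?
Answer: $- \frac{3677687}{1725} \approx -2132.0$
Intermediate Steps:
$K = -30$ ($K = \left(-6\right) 5 = -30$)
$Z{\left(v,o \right)} = - 30 v$
$y = -20$ ($y = 4 \left(-5\right) = -20$)
$c{\left(H \right)} = 3450$ ($c{\left(H \right)} = - 5 \left(-30\right) \left(-1\right) \left(-20 - 3\right) = - 5 \cdot 30 \left(-23\right) = \left(-5\right) \left(-690\right) = 3450$)
$s{\left(26 \right)} \left(-82 + \frac{1}{c{\left(-3 \right)}}\right) = 26 \left(-82 + \frac{1}{3450}\right) = 26 \left(- \frac{282899}{3450}\right) = - \frac{3677687}{1725}$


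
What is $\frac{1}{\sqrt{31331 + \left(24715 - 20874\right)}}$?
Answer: $\frac{\sqrt{977}}{5862} \approx 0.0053321$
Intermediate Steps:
$\frac{1}{\sqrt{31331 + \left(24715 - 20874\right)}} = \frac{1}{\sqrt{31331 + 3841}} = \frac{1}{\sqrt{35172}} = \frac{1}{6 \sqrt{977}} = \frac{\sqrt{977}}{5862}$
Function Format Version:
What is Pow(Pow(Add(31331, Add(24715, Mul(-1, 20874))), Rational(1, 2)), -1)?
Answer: Mul(Rational(1, 5862), Pow(977, Rational(1, 2))) ≈ 0.0053321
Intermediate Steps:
Pow(Pow(Add(31331, Add(24715, Mul(-1, 20874))), Rational(1, 2)), -1) = Pow(Pow(Add(31331, Add(24715, -20874)), Rational(1, 2)), -1) = Pow(Pow(Add(31331, 3841), Rational(1, 2)), -1) = Pow(Pow(35172, Rational(1, 2)), -1) = Pow(Mul(6, Pow(977, Rational(1, 2))), -1) = Mul(Rational(1, 5862), Pow(977, Rational(1, 2)))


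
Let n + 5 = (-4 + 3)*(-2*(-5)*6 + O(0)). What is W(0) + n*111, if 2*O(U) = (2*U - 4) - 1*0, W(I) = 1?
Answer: -6992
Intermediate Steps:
O(U) = -2 + U (O(U) = ((2*U - 4) - 1*0)/2 = ((-4 + 2*U) + 0)/2 = (-4 + 2*U)/2 = -2 + U)
n = -63 (n = -5 + (-4 + 3)*(-2*(-5)*6 + (-2 + 0)) = -5 - (10*6 - 2) = -5 - (60 - 2) = -5 - 1*58 = -5 - 58 = -63)
W(0) + n*111 = 1 - 63*111 = 1 - 6993 = -6992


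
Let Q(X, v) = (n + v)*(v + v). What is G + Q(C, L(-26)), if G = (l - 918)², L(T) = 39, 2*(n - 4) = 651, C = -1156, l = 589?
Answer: 136984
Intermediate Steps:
n = 659/2 (n = 4 + (½)*651 = 4 + 651/2 = 659/2 ≈ 329.50)
Q(X, v) = 2*v*(659/2 + v) (Q(X, v) = (659/2 + v)*(v + v) = (659/2 + v)*(2*v) = 2*v*(659/2 + v))
G = 108241 (G = (589 - 918)² = (-329)² = 108241)
G + Q(C, L(-26)) = 108241 + 39*(659 + 2*39) = 108241 + 39*(659 + 78) = 108241 + 39*737 = 108241 + 28743 = 136984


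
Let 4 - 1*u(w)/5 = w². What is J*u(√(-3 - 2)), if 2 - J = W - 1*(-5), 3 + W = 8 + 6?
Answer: -630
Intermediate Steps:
W = 11 (W = -3 + (8 + 6) = -3 + 14 = 11)
J = -14 (J = 2 - (11 - 1*(-5)) = 2 - (11 + 5) = 2 - 1*16 = 2 - 16 = -14)
u(w) = 20 - 5*w²
J*u(√(-3 - 2)) = -14*(20 - 5*(√(-3 - 2))²) = -14*(20 - 5*(√(-5))²) = -14*(20 - 5*(I*√5)²) = -14*(20 - 5*(-5)) = -14*(20 + 25) = -14*45 = -630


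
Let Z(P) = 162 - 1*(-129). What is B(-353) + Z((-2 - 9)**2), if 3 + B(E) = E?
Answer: -65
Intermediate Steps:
B(E) = -3 + E
Z(P) = 291 (Z(P) = 162 + 129 = 291)
B(-353) + Z((-2 - 9)**2) = (-3 - 353) + 291 = -356 + 291 = -65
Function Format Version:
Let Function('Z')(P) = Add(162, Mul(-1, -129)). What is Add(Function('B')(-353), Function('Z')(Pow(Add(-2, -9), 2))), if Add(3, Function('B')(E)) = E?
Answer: -65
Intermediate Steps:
Function('B')(E) = Add(-3, E)
Function('Z')(P) = 291 (Function('Z')(P) = Add(162, 129) = 291)
Add(Function('B')(-353), Function('Z')(Pow(Add(-2, -9), 2))) = Add(Add(-3, -353), 291) = Add(-356, 291) = -65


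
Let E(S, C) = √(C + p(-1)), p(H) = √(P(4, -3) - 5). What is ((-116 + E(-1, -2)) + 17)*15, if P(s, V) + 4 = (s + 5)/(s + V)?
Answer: -1485 + 15*I*√2 ≈ -1485.0 + 21.213*I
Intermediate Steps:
P(s, V) = -4 + (5 + s)/(V + s) (P(s, V) = -4 + (s + 5)/(s + V) = -4 + (5 + s)/(V + s))
p(H) = 0 (p(H) = √((5 - 4*(-3) - 3*4)/(-3 + 4) - 5) = √((5 + 12 - 12)/1 - 5) = √(1*5 - 5) = √(5 - 5) = √0 = 0)
E(S, C) = √C (E(S, C) = √(C + 0) = √C)
((-116 + E(-1, -2)) + 17)*15 = ((-116 + √(-2)) + 17)*15 = ((-116 + I*√2) + 17)*15 = (-99 + I*√2)*15 = -1485 + 15*I*√2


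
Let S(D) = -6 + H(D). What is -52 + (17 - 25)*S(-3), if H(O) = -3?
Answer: 20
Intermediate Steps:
S(D) = -9 (S(D) = -6 - 3 = -9)
-52 + (17 - 25)*S(-3) = -52 + (17 - 25)*(-9) = -52 - 8*(-9) = -52 + 72 = 20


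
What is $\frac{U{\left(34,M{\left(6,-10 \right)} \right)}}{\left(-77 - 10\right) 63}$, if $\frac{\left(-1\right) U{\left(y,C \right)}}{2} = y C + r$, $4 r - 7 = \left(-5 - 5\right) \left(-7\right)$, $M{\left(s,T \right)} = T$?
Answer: $- \frac{1283}{10962} \approx -0.11704$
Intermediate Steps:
$r = \frac{77}{4}$ ($r = \frac{7}{4} + \frac{\left(-5 - 5\right) \left(-7\right)}{4} = \frac{7}{4} + \frac{\left(-10\right) \left(-7\right)}{4} = \frac{7}{4} + \frac{1}{4} \cdot 70 = \frac{7}{4} + \frac{35}{2} = \frac{77}{4} \approx 19.25$)
$U{\left(y,C \right)} = - \frac{77}{2} - 2 C y$ ($U{\left(y,C \right)} = - 2 \left(y C + \frac{77}{4}\right) = - 2 \left(C y + \frac{77}{4}\right) = - 2 \left(\frac{77}{4} + C y\right) = - \frac{77}{2} - 2 C y$)
$\frac{U{\left(34,M{\left(6,-10 \right)} \right)}}{\left(-77 - 10\right) 63} = \frac{- \frac{77}{2} - \left(-20\right) 34}{\left(-77 - 10\right) 63} = \frac{- \frac{77}{2} + 680}{\left(-87\right) 63} = \frac{1283}{2 \left(-5481\right)} = \frac{1283}{2} \left(- \frac{1}{5481}\right) = - \frac{1283}{10962}$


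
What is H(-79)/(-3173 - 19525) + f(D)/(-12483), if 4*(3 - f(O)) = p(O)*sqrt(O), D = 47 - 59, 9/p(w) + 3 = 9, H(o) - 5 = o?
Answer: 47536/15741063 + I*sqrt(3)/16644 ≈ 0.0030199 + 0.00010406*I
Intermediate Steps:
H(o) = 5 + o
p(w) = 3/2 (p(w) = 9/(-3 + 9) = 9/6 = 9*(1/6) = 3/2)
D = -12
f(O) = 3 - 3*sqrt(O)/8
H(-79)/(-3173 - 19525) + f(D)/(-12483) = (5 - 79)/(-3173 - 19525) + (3 - 3*I*sqrt(3)/4)/(-12483) = -74/(-22698) + (3 - 3*I*sqrt(3)/4)*(-1/12483) = -74*(-1/22698) + (3 - 3*I*sqrt(3)/4)*(-1/12483) = 37/11349 + (-1/4161 + I*sqrt(3)/16644) = 47536/15741063 + I*sqrt(3)/16644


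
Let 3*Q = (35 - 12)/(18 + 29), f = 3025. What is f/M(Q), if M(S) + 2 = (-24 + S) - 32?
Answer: -85305/1631 ≈ -52.302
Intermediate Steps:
Q = 23/141 (Q = ((35 - 12)/(18 + 29))/3 = (23/47)/3 = (23*(1/47))/3 = (⅓)*(23/47) = 23/141 ≈ 0.16312)
M(S) = -58 + S (M(S) = -2 + ((-24 + S) - 32) = -2 + (-56 + S) = -58 + S)
f/M(Q) = 3025/(-58 + 23/141) = 3025/(-8155/141) = 3025*(-141/8155) = -85305/1631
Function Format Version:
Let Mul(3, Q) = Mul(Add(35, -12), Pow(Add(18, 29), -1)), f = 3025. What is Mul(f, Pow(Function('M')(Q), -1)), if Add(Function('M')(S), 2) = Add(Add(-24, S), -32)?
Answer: Rational(-85305, 1631) ≈ -52.302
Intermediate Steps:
Q = Rational(23, 141) (Q = Mul(Rational(1, 3), Mul(Add(35, -12), Pow(Add(18, 29), -1))) = Mul(Rational(1, 3), Mul(23, Pow(47, -1))) = Mul(Rational(1, 3), Mul(23, Rational(1, 47))) = Mul(Rational(1, 3), Rational(23, 47)) = Rational(23, 141) ≈ 0.16312)
Function('M')(S) = Add(-58, S) (Function('M')(S) = Add(-2, Add(Add(-24, S), -32)) = Add(-2, Add(-56, S)) = Add(-58, S))
Mul(f, Pow(Function('M')(Q), -1)) = Mul(3025, Pow(Add(-58, Rational(23, 141)), -1)) = Mul(3025, Pow(Rational(-8155, 141), -1)) = Mul(3025, Rational(-141, 8155)) = Rational(-85305, 1631)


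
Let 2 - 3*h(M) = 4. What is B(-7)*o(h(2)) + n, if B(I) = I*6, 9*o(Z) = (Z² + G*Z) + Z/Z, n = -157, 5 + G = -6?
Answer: -5345/27 ≈ -197.96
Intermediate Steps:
h(M) = -⅔ (h(M) = ⅔ - ⅓*4 = ⅔ - 4/3 = -⅔)
G = -11 (G = -5 - 6 = -11)
o(Z) = ⅑ - 11*Z/9 + Z²/9 (o(Z) = ((Z² - 11*Z) + Z/Z)/9 = ((Z² - 11*Z) + 1)/9 = (1 + Z² - 11*Z)/9 = ⅑ - 11*Z/9 + Z²/9)
B(I) = 6*I
B(-7)*o(h(2)) + n = (6*(-7))*(⅑ - 11/9*(-⅔) + (-⅔)²/9) - 157 = -42*(⅑ + 22/27 + (⅑)*(4/9)) - 157 = -42*(⅑ + 22/27 + 4/81) - 157 = -42*79/81 - 157 = -1106/27 - 157 = -5345/27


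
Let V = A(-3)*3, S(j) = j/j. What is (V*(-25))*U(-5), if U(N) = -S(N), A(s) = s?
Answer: -225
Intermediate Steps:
S(j) = 1
U(N) = -1 (U(N) = -1*1 = -1)
V = -9 (V = -3*3 = -9)
(V*(-25))*U(-5) = -9*(-25)*(-1) = 225*(-1) = -225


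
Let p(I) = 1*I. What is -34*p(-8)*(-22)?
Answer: -5984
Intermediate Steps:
p(I) = I
-34*p(-8)*(-22) = -34*(-8)*(-22) = 272*(-22) = -5984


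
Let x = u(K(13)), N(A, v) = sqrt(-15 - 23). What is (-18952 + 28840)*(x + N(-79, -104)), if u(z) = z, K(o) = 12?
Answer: 118656 + 9888*I*sqrt(38) ≈ 1.1866e+5 + 60954.0*I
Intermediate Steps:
N(A, v) = I*sqrt(38) (N(A, v) = sqrt(-38) = I*sqrt(38))
x = 12
(-18952 + 28840)*(x + N(-79, -104)) = (-18952 + 28840)*(12 + I*sqrt(38)) = 9888*(12 + I*sqrt(38)) = 118656 + 9888*I*sqrt(38)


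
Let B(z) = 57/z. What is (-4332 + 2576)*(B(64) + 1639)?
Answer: -46074367/16 ≈ -2.8796e+6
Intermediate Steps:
(-4332 + 2576)*(B(64) + 1639) = (-4332 + 2576)*(57/64 + 1639) = -1756*(57*(1/64) + 1639) = -1756*(57/64 + 1639) = -1756*104953/64 = -46074367/16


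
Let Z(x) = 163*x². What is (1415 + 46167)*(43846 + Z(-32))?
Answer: 10028287156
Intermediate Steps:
(1415 + 46167)*(43846 + Z(-32)) = (1415 + 46167)*(43846 + 163*(-32)²) = 47582*(43846 + 163*1024) = 47582*(43846 + 166912) = 47582*210758 = 10028287156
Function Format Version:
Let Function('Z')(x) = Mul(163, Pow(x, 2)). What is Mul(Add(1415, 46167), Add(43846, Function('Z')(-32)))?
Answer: 10028287156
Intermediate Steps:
Mul(Add(1415, 46167), Add(43846, Function('Z')(-32))) = Mul(Add(1415, 46167), Add(43846, Mul(163, Pow(-32, 2)))) = Mul(47582, Add(43846, Mul(163, 1024))) = Mul(47582, Add(43846, 166912)) = Mul(47582, 210758) = 10028287156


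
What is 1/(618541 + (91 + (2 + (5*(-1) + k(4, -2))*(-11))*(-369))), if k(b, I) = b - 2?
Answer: 1/605717 ≈ 1.6509e-6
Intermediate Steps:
k(b, I) = -2 + b
1/(618541 + (91 + (2 + (5*(-1) + k(4, -2))*(-11))*(-369))) = 1/(618541 + (91 + (2 + (5*(-1) + (-2 + 4))*(-11))*(-369))) = 1/(618541 + (91 + (2 + (-5 + 2)*(-11))*(-369))) = 1/(618541 + (91 + (2 - 3*(-11))*(-369))) = 1/(618541 + (91 + (2 + 33)*(-369))) = 1/(618541 + (91 + 35*(-369))) = 1/(618541 + (91 - 12915)) = 1/(618541 - 12824) = 1/605717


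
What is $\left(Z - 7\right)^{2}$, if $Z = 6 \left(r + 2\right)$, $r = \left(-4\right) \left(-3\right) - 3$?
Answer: $3481$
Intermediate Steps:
$r = 9$ ($r = 12 - 3 = 9$)
$Z = 66$ ($Z = 6 \left(9 + 2\right) = 6 \cdot 11 = 66$)
$\left(Z - 7\right)^{2} = \left(66 - 7\right)^{2} = 59^{2} = 3481$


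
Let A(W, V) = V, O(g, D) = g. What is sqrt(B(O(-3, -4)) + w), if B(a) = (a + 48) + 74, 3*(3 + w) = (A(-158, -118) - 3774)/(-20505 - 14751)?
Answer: sqrt(9014503810)/8814 ≈ 10.772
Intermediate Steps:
w = -78353/26442 (w = -3 + ((-118 - 3774)/(-20505 - 14751))/3 = -3 + (-3892/(-35256))/3 = -3 + (-3892*(-1/35256))/3 = -3 + (1/3)*(973/8814) = -3 + 973/26442 = -78353/26442 ≈ -2.9632)
B(a) = 122 + a (B(a) = (48 + a) + 74 = 122 + a)
sqrt(B(O(-3, -4)) + w) = sqrt((122 - 3) - 78353/26442) = sqrt(119 - 78353/26442) = sqrt(3068245/26442) = sqrt(9014503810)/8814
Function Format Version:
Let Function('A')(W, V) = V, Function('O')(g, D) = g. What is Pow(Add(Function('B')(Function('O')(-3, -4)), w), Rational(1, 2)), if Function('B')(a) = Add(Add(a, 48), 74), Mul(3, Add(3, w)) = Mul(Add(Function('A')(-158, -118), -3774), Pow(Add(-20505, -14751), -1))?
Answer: Mul(Rational(1, 8814), Pow(9014503810, Rational(1, 2))) ≈ 10.772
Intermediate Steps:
w = Rational(-78353, 26442) (w = Add(-3, Mul(Rational(1, 3), Mul(Add(-118, -3774), Pow(Add(-20505, -14751), -1)))) = Add(-3, Mul(Rational(1, 3), Mul(-3892, Pow(-35256, -1)))) = Add(-3, Mul(Rational(1, 3), Mul(-3892, Rational(-1, 35256)))) = Add(-3, Mul(Rational(1, 3), Rational(973, 8814))) = Add(-3, Rational(973, 26442)) = Rational(-78353, 26442) ≈ -2.9632)
Function('B')(a) = Add(122, a) (Function('B')(a) = Add(Add(48, a), 74) = Add(122, a))
Pow(Add(Function('B')(Function('O')(-3, -4)), w), Rational(1, 2)) = Pow(Add(Add(122, -3), Rational(-78353, 26442)), Rational(1, 2)) = Pow(Add(119, Rational(-78353, 26442)), Rational(1, 2)) = Pow(Rational(3068245, 26442), Rational(1, 2)) = Mul(Rational(1, 8814), Pow(9014503810, Rational(1, 2)))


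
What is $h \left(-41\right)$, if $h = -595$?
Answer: $24395$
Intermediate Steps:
$h \left(-41\right) = \left(-595\right) \left(-41\right) = 24395$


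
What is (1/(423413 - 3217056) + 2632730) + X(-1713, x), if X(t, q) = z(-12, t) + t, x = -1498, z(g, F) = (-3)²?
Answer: 7350147367717/2793643 ≈ 2.6310e+6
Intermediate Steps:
z(g, F) = 9
X(t, q) = 9 + t
(1/(423413 - 3217056) + 2632730) + X(-1713, x) = (1/(423413 - 3217056) + 2632730) + (9 - 1713) = (1/(-2793643) + 2632730) - 1704 = (-1/2793643 + 2632730) - 1704 = 7354907735389/2793643 - 1704 = 7350147367717/2793643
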